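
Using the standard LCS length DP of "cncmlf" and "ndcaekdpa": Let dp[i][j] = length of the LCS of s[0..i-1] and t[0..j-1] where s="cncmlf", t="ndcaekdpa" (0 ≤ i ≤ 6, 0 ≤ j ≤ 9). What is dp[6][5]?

   ''  n  d  c  a  e  k  d  p  a
''  0  0  0  0  0  0  0  0  0  0
 c  0  0  0  1  1  1  1  1  1  1
 n  0  1  1  1  1  1  1  1  1  1
 c  0  1  1  2  2  2  2  2  2  2
 m  0  1  1  2  2  2  2  2  2  2
 l  0  1  1  2  2  2  2  2  2  2
 f  0  1  1  2  2  2  2  2  2  2

2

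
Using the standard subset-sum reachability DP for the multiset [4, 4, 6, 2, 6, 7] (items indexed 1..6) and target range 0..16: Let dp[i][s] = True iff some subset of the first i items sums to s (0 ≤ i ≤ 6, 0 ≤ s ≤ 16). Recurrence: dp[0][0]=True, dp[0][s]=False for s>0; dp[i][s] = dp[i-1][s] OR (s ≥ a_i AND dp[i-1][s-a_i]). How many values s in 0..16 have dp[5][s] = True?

i\s   0   1   2   3   4   5   6   7   8   9  10  11  12  13  14  15  16
  0   T   F   F   F   F   F   F   F   F   F   F   F   F   F   F   F   F
  1   T   F   F   F   T   F   F   F   F   F   F   F   F   F   F   F   F
  2   T   F   F   F   T   F   F   F   T   F   F   F   F   F   F   F   F
  3   T   F   F   F   T   F   T   F   T   F   T   F   F   F   T   F   F
  4   T   F   T   F   T   F   T   F   T   F   T   F   T   F   T   F   T
  5   T   F   T   F   T   F   T   F   T   F   T   F   T   F   T   F   T
  6   T   F   T   F   T   F   T   T   T   T   T   T   T   T   T   T   T

9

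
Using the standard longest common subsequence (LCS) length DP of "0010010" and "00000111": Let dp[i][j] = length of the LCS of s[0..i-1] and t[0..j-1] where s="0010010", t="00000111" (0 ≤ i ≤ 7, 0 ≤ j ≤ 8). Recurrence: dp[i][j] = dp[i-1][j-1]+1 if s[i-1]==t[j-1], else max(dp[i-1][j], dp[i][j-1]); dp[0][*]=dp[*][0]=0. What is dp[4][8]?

   ''  0  0  0  0  0  1  1  1
''  0  0  0  0  0  0  0  0  0
 0  0  1  1  1  1  1  1  1  1
 0  0  1  2  2  2  2  2  2  2
 1  0  1  2  2  2  2  3  3  3
 0  0  1  2  3  3  3  3  3  3
 0  0  1  2  3  4  4  4  4  4
 1  0  1  2  3  4  4  5  5  5
 0  0  1  2  3  4  5  5  5  5

3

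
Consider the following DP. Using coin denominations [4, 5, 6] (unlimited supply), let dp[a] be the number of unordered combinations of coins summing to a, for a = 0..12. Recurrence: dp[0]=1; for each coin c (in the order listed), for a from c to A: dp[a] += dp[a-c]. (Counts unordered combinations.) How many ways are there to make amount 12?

after  coin     0     1     2     3     4     5     6     7     8     9    10    11    12
          4     1     0     0     0     1     0     0     0     1     0     0     0     1
          5     1     0     0     0     1     1     0     0     1     1     1     0     1
          6     1     0     0     0     1     1     1     0     1     1     2     1     2

2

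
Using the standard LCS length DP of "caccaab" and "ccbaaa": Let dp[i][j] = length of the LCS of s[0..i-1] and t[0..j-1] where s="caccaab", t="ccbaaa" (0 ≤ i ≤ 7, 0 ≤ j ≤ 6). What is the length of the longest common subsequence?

   ''  c  c  b  a  a  a
''  0  0  0  0  0  0  0
 c  0  1  1  1  1  1  1
 a  0  1  1  1  2  2  2
 c  0  1  2  2  2  2  2
 c  0  1  2  2  2  2  2
 a  0  1  2  2  3  3  3
 a  0  1  2  2  3  4  4
 b  0  1  2  3  3  4  4

4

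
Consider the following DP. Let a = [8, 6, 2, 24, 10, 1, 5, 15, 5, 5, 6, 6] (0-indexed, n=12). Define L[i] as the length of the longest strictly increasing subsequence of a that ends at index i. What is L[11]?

3

   i    0    1    2    3    4    5    6    7    8    9   10   11
a[i]    8    6    2   24   10    1    5   15    5    5    6    6
L[i]    1    1    1    2    2    1    2    3    2    2    3    3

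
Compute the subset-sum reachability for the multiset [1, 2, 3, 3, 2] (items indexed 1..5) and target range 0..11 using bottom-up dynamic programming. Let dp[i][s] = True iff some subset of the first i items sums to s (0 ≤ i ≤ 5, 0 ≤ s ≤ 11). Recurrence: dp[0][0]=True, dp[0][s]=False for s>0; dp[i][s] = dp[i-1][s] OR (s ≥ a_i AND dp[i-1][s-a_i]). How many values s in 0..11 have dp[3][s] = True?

i\s   0   1   2   3   4   5   6   7   8   9  10  11
  0   T   F   F   F   F   F   F   F   F   F   F   F
  1   T   T   F   F   F   F   F   F   F   F   F   F
  2   T   T   T   T   F   F   F   F   F   F   F   F
  3   T   T   T   T   T   T   T   F   F   F   F   F
  4   T   T   T   T   T   T   T   T   T   T   F   F
  5   T   T   T   T   T   T   T   T   T   T   T   T

7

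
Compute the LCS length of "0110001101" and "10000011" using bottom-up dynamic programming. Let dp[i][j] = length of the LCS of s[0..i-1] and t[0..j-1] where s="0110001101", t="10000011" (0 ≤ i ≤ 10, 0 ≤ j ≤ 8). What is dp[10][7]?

   ''  1  0  0  0  0  0  1  1
''  0  0  0  0  0  0  0  0  0
 0  0  0  1  1  1  1  1  1  1
 1  0  1  1  1  1  1  1  2  2
 1  0  1  1  1  1  1  1  2  3
 0  0  1  2  2  2  2  2  2  3
 0  0  1  2  3  3  3  3  3  3
 0  0  1  2  3  4  4  4  4  4
 1  0  1  2  3  4  4  4  5  5
 1  0  1  2  3  4  4  4  5  6
 0  0  1  2  3  4  5  5  5  6
 1  0  1  2  3  4  5  5  6  6

6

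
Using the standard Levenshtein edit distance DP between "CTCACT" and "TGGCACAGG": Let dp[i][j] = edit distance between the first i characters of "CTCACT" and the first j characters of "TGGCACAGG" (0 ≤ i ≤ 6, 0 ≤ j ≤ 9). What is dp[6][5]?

   ''  T  G  G  C  A  C  A  G  G
''  0  1  2  3  4  5  6  7  8  9
 C  1  1  2  3  3  4  5  6  7  8
 T  2  1  2  3  4  4  5  6  7  8
 C  3  2  2  3  3  4  4  5  6  7
 A  4  3  3  3  4  3  4  4  5  6
 C  5  4  4  4  3  4  3  4  5  6
 T  6  5  5  5  4  4  4  4  5  6

4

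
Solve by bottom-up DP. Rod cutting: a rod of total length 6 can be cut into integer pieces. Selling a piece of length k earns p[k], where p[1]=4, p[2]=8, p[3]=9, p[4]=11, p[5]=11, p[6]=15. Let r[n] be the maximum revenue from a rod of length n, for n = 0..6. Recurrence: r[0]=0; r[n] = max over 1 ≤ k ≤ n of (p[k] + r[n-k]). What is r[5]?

20

   n    0    1    2    3    4    5    6
r[n]    0    4    8   12   16   20   24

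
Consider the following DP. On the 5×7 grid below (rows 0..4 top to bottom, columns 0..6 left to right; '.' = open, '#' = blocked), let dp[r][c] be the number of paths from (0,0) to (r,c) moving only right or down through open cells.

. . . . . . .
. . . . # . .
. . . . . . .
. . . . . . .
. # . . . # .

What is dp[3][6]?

54

r\c   0   1   2   3   4   5   6
  0   1   1   1   1   1   1   1
  1   1   2   3   4   0   1   2
  2   1   3   6  10  10  11  13
  3   1   4  10  20  30  41  54
  4   1   0  10  30  60   0  54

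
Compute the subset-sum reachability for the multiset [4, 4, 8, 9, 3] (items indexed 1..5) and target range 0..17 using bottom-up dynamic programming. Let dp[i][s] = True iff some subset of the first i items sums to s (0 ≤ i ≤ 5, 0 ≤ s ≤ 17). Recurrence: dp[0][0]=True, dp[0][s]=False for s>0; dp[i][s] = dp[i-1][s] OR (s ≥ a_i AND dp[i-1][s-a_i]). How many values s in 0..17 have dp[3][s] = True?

i\s   0   1   2   3   4   5   6   7   8   9  10  11  12  13  14  15  16  17
  0   T   F   F   F   F   F   F   F   F   F   F   F   F   F   F   F   F   F
  1   T   F   F   F   T   F   F   F   F   F   F   F   F   F   F   F   F   F
  2   T   F   F   F   T   F   F   F   T   F   F   F   F   F   F   F   F   F
  3   T   F   F   F   T   F   F   F   T   F   F   F   T   F   F   F   T   F
  4   T   F   F   F   T   F   F   F   T   T   F   F   T   T   F   F   T   T
  5   T   F   F   T   T   F   F   T   T   T   F   T   T   T   F   T   T   T

5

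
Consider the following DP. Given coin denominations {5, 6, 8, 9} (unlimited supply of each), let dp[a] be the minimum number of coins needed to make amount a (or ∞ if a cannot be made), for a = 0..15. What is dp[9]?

 a  0  1  2  3  4  5  6  7  8  9 10 11 12 13 14 15
dp  0  -  -  -  -  1  1  -  1  1  2  2  2  2  2  2
(- denotes ∞ / unreachable)

1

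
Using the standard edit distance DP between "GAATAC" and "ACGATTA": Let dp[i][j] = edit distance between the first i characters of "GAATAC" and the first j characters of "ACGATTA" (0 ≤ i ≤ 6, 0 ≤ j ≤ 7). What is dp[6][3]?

   ''  A  C  G  A  T  T  A
''  0  1  2  3  4  5  6  7
 G  1  1  2  2  3  4  5  6
 A  2  1  2  3  2  3  4  5
 A  3  2  2  3  3  3  4  4
 T  4  3  3  3  4  3  3  4
 A  5  4  4  4  3  4  4  3
 C  6  5  4  5  4  4  5  4

5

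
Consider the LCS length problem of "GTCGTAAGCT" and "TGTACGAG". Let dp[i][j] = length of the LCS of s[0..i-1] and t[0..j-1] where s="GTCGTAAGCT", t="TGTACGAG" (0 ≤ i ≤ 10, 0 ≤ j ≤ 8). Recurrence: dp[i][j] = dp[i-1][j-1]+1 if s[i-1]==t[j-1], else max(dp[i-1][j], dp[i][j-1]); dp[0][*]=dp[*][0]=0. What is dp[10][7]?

5

   ''  T  G  T  A  C  G  A  G
''  0  0  0  0  0  0  0  0  0
 G  0  0  1  1  1  1  1  1  1
 T  0  1  1  2  2  2  2  2  2
 C  0  1  1  2  2  3  3  3  3
 G  0  1  2  2  2  3  4  4  4
 T  0  1  2  3  3  3  4  4  4
 A  0  1  2  3  4  4  4  5  5
 A  0  1  2  3  4  4  4  5  5
 G  0  1  2  3  4  4  5  5  6
 C  0  1  2  3  4  5  5  5  6
 T  0  1  2  3  4  5  5  5  6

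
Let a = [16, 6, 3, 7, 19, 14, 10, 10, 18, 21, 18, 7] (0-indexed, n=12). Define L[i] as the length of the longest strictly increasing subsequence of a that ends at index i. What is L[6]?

   i    0    1    2    3    4    5    6    7    8    9   10   11
a[i]   16    6    3    7   19   14   10   10   18   21   18    7
L[i]    1    1    1    2    3    3    3    3    4    5    4    2

3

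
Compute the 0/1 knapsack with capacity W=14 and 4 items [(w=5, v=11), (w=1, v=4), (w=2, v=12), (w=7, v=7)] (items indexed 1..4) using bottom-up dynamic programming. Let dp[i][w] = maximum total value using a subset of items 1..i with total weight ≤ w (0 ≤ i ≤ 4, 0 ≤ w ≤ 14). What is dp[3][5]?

i\w   0   1   2   3   4   5   6   7   8   9  10  11  12  13  14
  0   0   0   0   0   0   0   0   0   0   0   0   0   0   0   0
  1   0   0   0   0   0  11  11  11  11  11  11  11  11  11  11
  2   0   4   4   4   4  11  15  15  15  15  15  15  15  15  15
  3   0   4  12  16  16  16  16  23  27  27  27  27  27  27  27
  4   0   4  12  16  16  16  16  23  27  27  27  27  27  27  30

16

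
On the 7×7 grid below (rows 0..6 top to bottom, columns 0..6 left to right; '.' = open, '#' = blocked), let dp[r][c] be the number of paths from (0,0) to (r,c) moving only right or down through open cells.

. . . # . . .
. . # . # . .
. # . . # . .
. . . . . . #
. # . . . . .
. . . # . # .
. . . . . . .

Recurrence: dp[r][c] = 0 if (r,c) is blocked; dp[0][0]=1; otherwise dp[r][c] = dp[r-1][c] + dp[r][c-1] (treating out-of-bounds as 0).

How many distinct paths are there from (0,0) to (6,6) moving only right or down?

11

r\c   0   1   2   3   4   5   6
  0   1   1   1   0   0   0   0
  1   1   2   0   0   0   0   0
  2   1   0   0   0   0   0   0
  3   1   1   1   1   1   1   0
  4   1   0   1   2   3   4   4
  5   1   1   2   0   3   0   4
  6   1   2   4   4   7   7  11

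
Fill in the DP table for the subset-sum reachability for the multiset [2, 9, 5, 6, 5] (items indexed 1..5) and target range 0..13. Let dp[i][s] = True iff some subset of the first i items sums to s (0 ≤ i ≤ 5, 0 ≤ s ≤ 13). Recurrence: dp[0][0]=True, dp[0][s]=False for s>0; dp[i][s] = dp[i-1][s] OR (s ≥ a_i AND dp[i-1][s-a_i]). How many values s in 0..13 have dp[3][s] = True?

6

i\s   0   1   2   3   4   5   6   7   8   9  10  11  12  13
  0   T   F   F   F   F   F   F   F   F   F   F   F   F   F
  1   T   F   T   F   F   F   F   F   F   F   F   F   F   F
  2   T   F   T   F   F   F   F   F   F   T   F   T   F   F
  3   T   F   T   F   F   T   F   T   F   T   F   T   F   F
  4   T   F   T   F   F   T   T   T   T   T   F   T   F   T
  5   T   F   T   F   F   T   T   T   T   T   T   T   T   T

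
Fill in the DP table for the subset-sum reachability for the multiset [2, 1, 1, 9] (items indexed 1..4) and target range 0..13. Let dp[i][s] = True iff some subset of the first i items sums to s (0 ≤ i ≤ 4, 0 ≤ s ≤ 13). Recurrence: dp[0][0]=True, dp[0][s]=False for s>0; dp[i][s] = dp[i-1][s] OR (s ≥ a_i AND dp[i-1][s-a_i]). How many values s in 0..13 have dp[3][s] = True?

5

i\s   0   1   2   3   4   5   6   7   8   9  10  11  12  13
  0   T   F   F   F   F   F   F   F   F   F   F   F   F   F
  1   T   F   T   F   F   F   F   F   F   F   F   F   F   F
  2   T   T   T   T   F   F   F   F   F   F   F   F   F   F
  3   T   T   T   T   T   F   F   F   F   F   F   F   F   F
  4   T   T   T   T   T   F   F   F   F   T   T   T   T   T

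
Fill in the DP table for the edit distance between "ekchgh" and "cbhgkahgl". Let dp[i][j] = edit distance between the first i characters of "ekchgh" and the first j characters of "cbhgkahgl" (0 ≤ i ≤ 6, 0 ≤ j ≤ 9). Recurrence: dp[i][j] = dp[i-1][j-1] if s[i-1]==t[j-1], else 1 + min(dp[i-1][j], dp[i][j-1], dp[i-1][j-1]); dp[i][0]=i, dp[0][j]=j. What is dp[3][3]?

3

   ''  c  b  h  g  k  a  h  g  l
''  0  1  2  3  4  5  6  7  8  9
 e  1  1  2  3  4  5  6  7  8  9
 k  2  2  2  3  4  4  5  6  7  8
 c  3  2  3  3  4  5  5  6  7  8
 h  4  3  3  3  4  5  6  5  6  7
 g  5  4  4  4  3  4  5  6  5  6
 h  6  5  5  4  4  4  5  5  6  6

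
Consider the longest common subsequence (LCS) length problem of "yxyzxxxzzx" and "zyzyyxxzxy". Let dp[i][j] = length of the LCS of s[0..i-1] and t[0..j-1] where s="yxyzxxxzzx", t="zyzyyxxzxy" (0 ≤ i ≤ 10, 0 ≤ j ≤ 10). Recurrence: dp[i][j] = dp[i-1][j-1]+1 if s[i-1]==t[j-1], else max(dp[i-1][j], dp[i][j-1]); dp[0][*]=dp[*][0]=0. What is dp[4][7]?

2

   ''  z  y  z  y  y  x  x  z  x  y
''  0  0  0  0  0  0  0  0  0  0  0
 y  0  0  1  1  1  1  1  1  1  1  1
 x  0  0  1  1  1  1  2  2  2  2  2
 y  0  0  1  1  2  2  2  2  2  2  3
 z  0  1  1  2  2  2  2  2  3  3  3
 x  0  1  1  2  2  2  3  3  3  4  4
 x  0  1  1  2  2  2  3  4  4  4  4
 x  0  1  1  2  2  2  3  4  4  5  5
 z  0  1  1  2  2  2  3  4  5  5  5
 z  0  1  1  2  2  2  3  4  5  5  5
 x  0  1  1  2  2  2  3  4  5  6  6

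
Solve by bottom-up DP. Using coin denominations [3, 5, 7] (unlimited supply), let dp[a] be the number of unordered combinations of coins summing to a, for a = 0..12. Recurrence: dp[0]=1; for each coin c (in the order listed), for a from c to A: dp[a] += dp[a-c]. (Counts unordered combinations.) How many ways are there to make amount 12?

after  coin     0     1     2     3     4     5     6     7     8     9    10    11    12
          3     1     0     0     1     0     0     1     0     0     1     0     0     1
          5     1     0     0     1     0     1     1     0     1     1     1     1     1
          7     1     0     0     1     0     1     1     1     1     1     2     1     2

2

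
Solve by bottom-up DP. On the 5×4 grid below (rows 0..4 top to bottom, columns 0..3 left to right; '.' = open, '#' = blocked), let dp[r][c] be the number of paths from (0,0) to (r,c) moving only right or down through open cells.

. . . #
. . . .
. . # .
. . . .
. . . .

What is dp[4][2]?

r\c   0   1   2   3
  0   1   1   1   0
  1   1   2   3   3
  2   1   3   0   3
  3   1   4   4   7
  4   1   5   9  16

9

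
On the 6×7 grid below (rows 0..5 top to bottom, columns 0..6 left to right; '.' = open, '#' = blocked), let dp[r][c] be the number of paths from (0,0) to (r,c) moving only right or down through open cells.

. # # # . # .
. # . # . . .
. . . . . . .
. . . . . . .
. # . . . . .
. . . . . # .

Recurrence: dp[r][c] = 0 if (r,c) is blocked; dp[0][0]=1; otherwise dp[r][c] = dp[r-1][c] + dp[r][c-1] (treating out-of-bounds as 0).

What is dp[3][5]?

6

r\c   0   1   2   3   4   5   6
  0   1   0   0   0   0   0   0
  1   1   0   0   0   0   0   0
  2   1   1   1   1   1   1   1
  3   1   2   3   4   5   6   7
  4   1   0   3   7  12  18  25
  5   1   1   4  11  23   0  25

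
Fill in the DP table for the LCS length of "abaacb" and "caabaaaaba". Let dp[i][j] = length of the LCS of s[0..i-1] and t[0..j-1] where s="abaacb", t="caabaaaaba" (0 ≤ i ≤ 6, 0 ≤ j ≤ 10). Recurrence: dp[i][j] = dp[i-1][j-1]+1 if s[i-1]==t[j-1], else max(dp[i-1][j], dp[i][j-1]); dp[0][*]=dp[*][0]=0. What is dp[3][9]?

   ''  c  a  a  b  a  a  a  a  b  a
''  0  0  0  0  0  0  0  0  0  0  0
 a  0  0  1  1  1  1  1  1  1  1  1
 b  0  0  1  1  2  2  2  2  2  2  2
 a  0  0  1  2  2  3  3  3  3  3  3
 a  0  0  1  2  2  3  4  4  4  4  4
 c  0  1  1  2  2  3  4  4  4  4  4
 b  0  1  1  2  3  3  4  4  4  5  5

3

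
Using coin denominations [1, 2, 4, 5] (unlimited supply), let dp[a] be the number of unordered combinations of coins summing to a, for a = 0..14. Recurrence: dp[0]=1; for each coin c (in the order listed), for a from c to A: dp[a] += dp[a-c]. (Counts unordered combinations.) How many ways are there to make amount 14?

33

after  coin     0     1     2     3     4     5     6     7     8     9    10    11    12    13    14
          1     1     1     1     1     1     1     1     1     1     1     1     1     1     1     1
          2     1     1     2     2     3     3     4     4     5     5     6     6     7     7     8
          4     1     1     2     2     4     4     6     6     9     9    12    12    16    16    20
          5     1     1     2     2     4     5     7     8    11    13    17    19    24    27    33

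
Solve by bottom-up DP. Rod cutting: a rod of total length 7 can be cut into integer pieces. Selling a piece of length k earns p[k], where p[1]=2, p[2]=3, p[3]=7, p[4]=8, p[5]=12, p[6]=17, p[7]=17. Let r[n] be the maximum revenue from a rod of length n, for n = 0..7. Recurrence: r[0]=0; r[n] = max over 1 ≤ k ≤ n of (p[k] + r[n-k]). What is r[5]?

   n    0    1    2    3    4    5    6    7
r[n]    0    2    4    7    9   12   17   19

12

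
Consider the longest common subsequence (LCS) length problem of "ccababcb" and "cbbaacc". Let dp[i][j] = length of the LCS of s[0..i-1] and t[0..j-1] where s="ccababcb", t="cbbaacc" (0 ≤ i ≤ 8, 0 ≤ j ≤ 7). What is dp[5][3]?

2

   ''  c  b  b  a  a  c  c
''  0  0  0  0  0  0  0  0
 c  0  1  1  1  1  1  1  1
 c  0  1  1  1  1  1  2  2
 a  0  1  1  1  2  2  2  2
 b  0  1  2  2  2  2  2  2
 a  0  1  2  2  3  3  3  3
 b  0  1  2  3  3  3  3  3
 c  0  1  2  3  3  3  4  4
 b  0  1  2  3  3  3  4  4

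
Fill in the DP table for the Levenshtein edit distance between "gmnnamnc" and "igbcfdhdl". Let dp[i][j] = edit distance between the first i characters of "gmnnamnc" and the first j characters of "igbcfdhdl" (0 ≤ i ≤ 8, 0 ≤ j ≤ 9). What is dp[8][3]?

8

   ''  i  g  b  c  f  d  h  d  l
''  0  1  2  3  4  5  6  7  8  9
 g  1  1  1  2  3  4  5  6  7  8
 m  2  2  2  2  3  4  5  6  7  8
 n  3  3  3  3  3  4  5  6  7  8
 n  4  4  4  4  4  4  5  6  7  8
 a  5  5  5  5  5  5  5  6  7  8
 m  6  6  6  6  6  6  6  6  7  8
 n  7  7  7  7  7  7  7  7  7  8
 c  8  8  8  8  7  8  8  8  8  8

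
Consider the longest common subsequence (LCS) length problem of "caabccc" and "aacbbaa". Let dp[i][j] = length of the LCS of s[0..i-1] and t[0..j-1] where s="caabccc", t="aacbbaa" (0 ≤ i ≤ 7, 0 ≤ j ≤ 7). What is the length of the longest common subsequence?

   ''  a  a  c  b  b  a  a
''  0  0  0  0  0  0  0  0
 c  0  0  0  1  1  1  1  1
 a  0  1  1  1  1  1  2  2
 a  0  1  2  2  2  2  2  3
 b  0  1  2  2  3  3  3  3
 c  0  1  2  3  3  3  3  3
 c  0  1  2  3  3  3  3  3
 c  0  1  2  3  3  3  3  3

3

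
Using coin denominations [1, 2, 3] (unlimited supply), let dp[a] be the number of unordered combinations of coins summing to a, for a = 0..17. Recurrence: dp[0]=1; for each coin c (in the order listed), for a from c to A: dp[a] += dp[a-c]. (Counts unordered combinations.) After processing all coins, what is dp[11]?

16

after  coin     0     1     2     3     4     5     6     7     8     9    10    11    12    13    14    15    16    17
          1     1     1     1     1     1     1     1     1     1     1     1     1     1     1     1     1     1     1
          2     1     1     2     2     3     3     4     4     5     5     6     6     7     7     8     8     9     9
          3     1     1     2     3     4     5     7     8    10    12    14    16    19    21    24    27    30    33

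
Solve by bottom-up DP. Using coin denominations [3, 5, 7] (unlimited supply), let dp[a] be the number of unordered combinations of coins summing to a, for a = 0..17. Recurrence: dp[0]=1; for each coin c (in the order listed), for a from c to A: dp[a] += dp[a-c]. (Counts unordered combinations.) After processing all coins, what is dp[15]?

after  coin     0     1     2     3     4     5     6     7     8     9    10    11    12    13    14    15    16    17
          3     1     0     0     1     0     0     1     0     0     1     0     0     1     0     0     1     0     0
          5     1     0     0     1     0     1     1     0     1     1     1     1     1     1     1     2     1     1
          7     1     0     0     1     0     1     1     1     1     1     2     1     2     2     2     3     2     3

3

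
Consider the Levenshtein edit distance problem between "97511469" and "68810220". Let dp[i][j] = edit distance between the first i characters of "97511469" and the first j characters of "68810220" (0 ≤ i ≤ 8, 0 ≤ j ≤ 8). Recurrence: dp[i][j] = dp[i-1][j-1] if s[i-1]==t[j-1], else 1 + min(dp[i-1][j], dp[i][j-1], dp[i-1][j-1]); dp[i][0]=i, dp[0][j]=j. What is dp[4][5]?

4

   ''  6  8  8  1  0  2  2  0
''  0  1  2  3  4  5  6  7  8
 9  1  1  2  3  4  5  6  7  8
 7  2  2  2  3  4  5  6  7  8
 5  3  3  3  3  4  5  6  7  8
 1  4  4  4  4  3  4  5  6  7
 1  5  5  5  5  4  4  5  6  7
 4  6  6  6  6  5  5  5  6  7
 6  7  6  7  7  6  6  6  6  7
 9  8  7  7  8  7  7  7  7  7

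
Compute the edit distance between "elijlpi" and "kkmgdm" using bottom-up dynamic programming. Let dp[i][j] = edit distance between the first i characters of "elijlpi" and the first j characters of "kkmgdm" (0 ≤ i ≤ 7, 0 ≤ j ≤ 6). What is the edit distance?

   ''  k  k  m  g  d  m
''  0  1  2  3  4  5  6
 e  1  1  2  3  4  5  6
 l  2  2  2  3  4  5  6
 i  3  3  3  3  4  5  6
 j  4  4  4  4  4  5  6
 l  5  5  5  5  5  5  6
 p  6  6  6  6  6  6  6
 i  7  7  7  7  7  7  7

7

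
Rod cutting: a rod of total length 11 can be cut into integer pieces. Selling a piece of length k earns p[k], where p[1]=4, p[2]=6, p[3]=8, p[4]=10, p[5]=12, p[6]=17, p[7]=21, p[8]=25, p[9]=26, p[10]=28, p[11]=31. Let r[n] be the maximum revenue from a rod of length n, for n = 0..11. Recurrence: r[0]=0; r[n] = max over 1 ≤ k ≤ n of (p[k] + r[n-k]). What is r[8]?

32

   n    0    1    2    3    4    5    6    7    8    9   10   11
r[n]    0    4    8   12   16   20   24   28   32   36   40   44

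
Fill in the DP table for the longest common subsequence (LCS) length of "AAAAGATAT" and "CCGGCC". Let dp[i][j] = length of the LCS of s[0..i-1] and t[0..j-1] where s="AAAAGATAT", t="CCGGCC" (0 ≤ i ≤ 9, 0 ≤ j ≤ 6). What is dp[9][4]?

1

   ''  C  C  G  G  C  C
''  0  0  0  0  0  0  0
 A  0  0  0  0  0  0  0
 A  0  0  0  0  0  0  0
 A  0  0  0  0  0  0  0
 A  0  0  0  0  0  0  0
 G  0  0  0  1  1  1  1
 A  0  0  0  1  1  1  1
 T  0  0  0  1  1  1  1
 A  0  0  0  1  1  1  1
 T  0  0  0  1  1  1  1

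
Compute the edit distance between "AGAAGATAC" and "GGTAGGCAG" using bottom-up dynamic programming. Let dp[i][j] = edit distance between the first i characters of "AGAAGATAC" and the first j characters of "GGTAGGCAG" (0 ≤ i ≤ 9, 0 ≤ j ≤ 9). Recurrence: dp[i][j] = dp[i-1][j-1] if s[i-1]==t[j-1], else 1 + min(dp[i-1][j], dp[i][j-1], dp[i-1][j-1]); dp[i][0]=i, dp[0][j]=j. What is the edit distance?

5

   ''  G  G  T  A  G  G  C  A  G
''  0  1  2  3  4  5  6  7  8  9
 A  1  1  2  3  3  4  5  6  7  8
 G  2  1  1  2  3  3  4  5  6  7
 A  3  2  2  2  2  3  4  5  5  6
 A  4  3  3  3  2  3  4  5  5  6
 G  5  4  3  4  3  2  3  4  5  5
 A  6  5  4  4  4  3  3  4  4  5
 T  7  6  5  4  5  4  4  4  5  5
 A  8  7  6  5  4  5  5  5  4  5
 C  9  8  7  6  5  5  6  5  5  5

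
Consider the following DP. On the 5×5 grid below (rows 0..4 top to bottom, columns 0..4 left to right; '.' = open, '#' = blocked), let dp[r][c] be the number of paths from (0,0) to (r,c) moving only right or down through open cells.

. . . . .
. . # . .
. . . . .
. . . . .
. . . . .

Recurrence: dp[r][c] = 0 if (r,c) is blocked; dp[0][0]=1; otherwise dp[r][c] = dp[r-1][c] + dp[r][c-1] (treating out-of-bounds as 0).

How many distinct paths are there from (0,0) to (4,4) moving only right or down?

40

r\c   0   1   2   3   4
  0   1   1   1   1   1
  1   1   2   0   1   2
  2   1   3   3   4   6
  3   1   4   7  11  17
  4   1   5  12  23  40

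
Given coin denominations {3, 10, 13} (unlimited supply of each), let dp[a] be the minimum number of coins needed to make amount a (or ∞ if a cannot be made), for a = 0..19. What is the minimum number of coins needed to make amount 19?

3

 a  0  1  2  3  4  5  6  7  8  9 10 11 12 13 14 15 16 17 18 19
dp  0  -  -  1  -  -  2  -  -  3  1  -  4  1  -  5  2  -  6  3
(- denotes ∞ / unreachable)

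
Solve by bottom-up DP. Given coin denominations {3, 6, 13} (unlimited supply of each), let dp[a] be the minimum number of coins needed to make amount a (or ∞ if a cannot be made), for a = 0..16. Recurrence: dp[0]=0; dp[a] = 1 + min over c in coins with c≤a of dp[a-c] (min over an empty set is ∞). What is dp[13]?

1

 a  0  1  2  3  4  5  6  7  8  9 10 11 12 13 14 15 16
dp  0  -  -  1  -  -  1  -  -  2  -  -  2  1  -  3  2
(- denotes ∞ / unreachable)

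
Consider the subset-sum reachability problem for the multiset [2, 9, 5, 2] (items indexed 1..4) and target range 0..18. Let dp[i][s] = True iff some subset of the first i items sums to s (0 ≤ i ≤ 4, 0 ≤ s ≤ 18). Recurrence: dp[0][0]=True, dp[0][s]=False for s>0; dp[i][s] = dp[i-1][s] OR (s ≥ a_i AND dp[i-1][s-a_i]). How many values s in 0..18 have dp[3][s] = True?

8

i\s   0   1   2   3   4   5   6   7   8   9  10  11  12  13  14  15  16  17  18
  0   T   F   F   F   F   F   F   F   F   F   F   F   F   F   F   F   F   F   F
  1   T   F   T   F   F   F   F   F   F   F   F   F   F   F   F   F   F   F   F
  2   T   F   T   F   F   F   F   F   F   T   F   T   F   F   F   F   F   F   F
  3   T   F   T   F   F   T   F   T   F   T   F   T   F   F   T   F   T   F   F
  4   T   F   T   F   T   T   F   T   F   T   F   T   F   T   T   F   T   F   T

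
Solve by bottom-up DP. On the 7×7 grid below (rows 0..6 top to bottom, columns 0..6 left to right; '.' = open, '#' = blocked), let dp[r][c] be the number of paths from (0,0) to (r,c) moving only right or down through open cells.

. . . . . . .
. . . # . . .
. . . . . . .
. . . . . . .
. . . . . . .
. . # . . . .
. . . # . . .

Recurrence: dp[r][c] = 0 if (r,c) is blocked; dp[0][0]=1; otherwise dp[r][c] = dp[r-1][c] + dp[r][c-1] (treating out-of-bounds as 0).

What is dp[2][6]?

12

r\c   0   1   2   3   4   5   6
  0   1   1   1   1   1   1   1
  1   1   2   3   0   1   2   3
  2   1   3   6   6   7   9  12
  3   1   4  10  16  23  32  44
  4   1   5  15  31  54  86 130
  5   1   6   0  31  85 171 301
  6   1   7   7   0  85 256 557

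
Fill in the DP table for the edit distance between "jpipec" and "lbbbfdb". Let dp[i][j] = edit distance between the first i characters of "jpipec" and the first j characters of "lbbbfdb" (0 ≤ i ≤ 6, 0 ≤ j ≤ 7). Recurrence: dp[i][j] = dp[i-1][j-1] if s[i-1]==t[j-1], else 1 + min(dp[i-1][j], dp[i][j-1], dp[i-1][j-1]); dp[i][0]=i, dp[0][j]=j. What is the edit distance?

7

   ''  l  b  b  b  f  d  b
''  0  1  2  3  4  5  6  7
 j  1  1  2  3  4  5  6  7
 p  2  2  2  3  4  5  6  7
 i  3  3  3  3  4  5  6  7
 p  4  4  4  4  4  5  6  7
 e  5  5  5  5  5  5  6  7
 c  6  6  6  6  6  6  6  7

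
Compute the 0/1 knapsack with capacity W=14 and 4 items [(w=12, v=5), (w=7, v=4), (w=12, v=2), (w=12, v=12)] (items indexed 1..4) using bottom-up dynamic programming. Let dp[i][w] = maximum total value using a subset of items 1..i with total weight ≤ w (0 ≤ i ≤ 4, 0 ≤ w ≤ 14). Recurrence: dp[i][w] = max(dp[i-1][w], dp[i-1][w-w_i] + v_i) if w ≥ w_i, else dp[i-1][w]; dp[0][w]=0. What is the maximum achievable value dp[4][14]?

12

i\w   0   1   2   3   4   5   6   7   8   9  10  11  12  13  14
  0   0   0   0   0   0   0   0   0   0   0   0   0   0   0   0
  1   0   0   0   0   0   0   0   0   0   0   0   0   5   5   5
  2   0   0   0   0   0   0   0   4   4   4   4   4   5   5   5
  3   0   0   0   0   0   0   0   4   4   4   4   4   5   5   5
  4   0   0   0   0   0   0   0   4   4   4   4   4  12  12  12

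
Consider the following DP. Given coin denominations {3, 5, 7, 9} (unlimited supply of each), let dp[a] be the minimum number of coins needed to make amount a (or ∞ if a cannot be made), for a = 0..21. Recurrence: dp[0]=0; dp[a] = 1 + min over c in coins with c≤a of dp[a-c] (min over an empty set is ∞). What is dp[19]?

3

 a  0  1  2  3  4  5  6  7  8  9 10 11 12 13 14 15 16 17 18 19 20 21
dp  0  -  -  1  -  1  2  1  2  1  2  3  2  3  2  3  2  3  2  3  4  3
(- denotes ∞ / unreachable)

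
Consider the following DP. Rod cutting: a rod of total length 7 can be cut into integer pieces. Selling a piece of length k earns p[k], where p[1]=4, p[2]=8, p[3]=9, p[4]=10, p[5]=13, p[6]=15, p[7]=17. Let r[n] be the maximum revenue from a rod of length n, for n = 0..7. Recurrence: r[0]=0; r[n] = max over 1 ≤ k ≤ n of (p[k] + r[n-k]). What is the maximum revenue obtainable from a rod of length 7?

28

   n    0    1    2    3    4    5    6    7
r[n]    0    4    8   12   16   20   24   28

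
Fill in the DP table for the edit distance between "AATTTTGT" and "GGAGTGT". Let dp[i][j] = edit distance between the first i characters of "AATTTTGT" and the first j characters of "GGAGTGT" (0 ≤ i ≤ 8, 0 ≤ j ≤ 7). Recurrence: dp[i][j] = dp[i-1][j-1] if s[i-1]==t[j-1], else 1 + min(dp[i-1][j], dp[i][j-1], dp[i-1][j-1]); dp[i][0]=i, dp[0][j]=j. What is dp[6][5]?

   ''  G  G  A  G  T  G  T
''  0  1  2  3  4  5  6  7
 A  1  1  2  2  3  4  5  6
 A  2  2  2  2  3  4  5  6
 T  3  3  3  3  3  3  4  5
 T  4  4  4  4  4  3  4  4
 T  5  5  5  5  5  4  4  4
 T  6  6  6  6  6  5  5  4
 G  7  6  6  7  6  6  5  5
 T  8  7  7  7  7  6  6  5

5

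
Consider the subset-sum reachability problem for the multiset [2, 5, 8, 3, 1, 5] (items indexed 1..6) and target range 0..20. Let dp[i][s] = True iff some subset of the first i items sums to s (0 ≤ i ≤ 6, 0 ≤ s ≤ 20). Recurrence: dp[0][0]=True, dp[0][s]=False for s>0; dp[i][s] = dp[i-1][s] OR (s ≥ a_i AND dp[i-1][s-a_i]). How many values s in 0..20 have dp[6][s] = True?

21

i\s   0   1   2   3   4   5   6   7   8   9  10  11  12  13  14  15  16  17  18  19  20
  0   T   F   F   F   F   F   F   F   F   F   F   F   F   F   F   F   F   F   F   F   F
  1   T   F   T   F   F   F   F   F   F   F   F   F   F   F   F   F   F   F   F   F   F
  2   T   F   T   F   F   T   F   T   F   F   F   F   F   F   F   F   F   F   F   F   F
  3   T   F   T   F   F   T   F   T   T   F   T   F   F   T   F   T   F   F   F   F   F
  4   T   F   T   T   F   T   F   T   T   F   T   T   F   T   F   T   T   F   T   F   F
  5   T   T   T   T   T   T   T   T   T   T   T   T   T   T   T   T   T   T   T   T   F
  6   T   T   T   T   T   T   T   T   T   T   T   T   T   T   T   T   T   T   T   T   T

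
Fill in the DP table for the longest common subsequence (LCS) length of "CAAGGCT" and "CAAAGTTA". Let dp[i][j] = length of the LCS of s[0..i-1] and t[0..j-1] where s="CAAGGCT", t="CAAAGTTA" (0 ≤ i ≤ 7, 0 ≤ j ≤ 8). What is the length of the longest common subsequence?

5

   ''  C  A  A  A  G  T  T  A
''  0  0  0  0  0  0  0  0  0
 C  0  1  1  1  1  1  1  1  1
 A  0  1  2  2  2  2  2  2  2
 A  0  1  2  3  3  3  3  3  3
 G  0  1  2  3  3  4  4  4  4
 G  0  1  2  3  3  4  4  4  4
 C  0  1  2  3  3  4  4  4  4
 T  0  1  2  3  3  4  5  5  5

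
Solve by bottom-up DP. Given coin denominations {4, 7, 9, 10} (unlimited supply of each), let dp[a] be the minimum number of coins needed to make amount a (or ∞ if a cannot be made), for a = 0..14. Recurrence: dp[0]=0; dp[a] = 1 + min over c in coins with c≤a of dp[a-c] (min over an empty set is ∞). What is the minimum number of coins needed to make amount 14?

 a  0  1  2  3  4  5  6  7  8  9 10 11 12 13 14
dp  0  -  -  -  1  -  -  1  2  1  1  2  3  2  2
(- denotes ∞ / unreachable)

2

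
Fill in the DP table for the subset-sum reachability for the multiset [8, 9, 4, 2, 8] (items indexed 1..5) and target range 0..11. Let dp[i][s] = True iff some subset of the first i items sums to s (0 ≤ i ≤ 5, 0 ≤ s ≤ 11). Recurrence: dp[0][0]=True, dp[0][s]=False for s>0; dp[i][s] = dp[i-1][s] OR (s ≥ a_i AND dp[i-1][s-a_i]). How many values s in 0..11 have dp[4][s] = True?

i\s   0   1   2   3   4   5   6   7   8   9  10  11
  0   T   F   F   F   F   F   F   F   F   F   F   F
  1   T   F   F   F   F   F   F   F   T   F   F   F
  2   T   F   F   F   F   F   F   F   T   T   F   F
  3   T   F   F   F   T   F   F   F   T   T   F   F
  4   T   F   T   F   T   F   T   F   T   T   T   T
  5   T   F   T   F   T   F   T   F   T   T   T   T

8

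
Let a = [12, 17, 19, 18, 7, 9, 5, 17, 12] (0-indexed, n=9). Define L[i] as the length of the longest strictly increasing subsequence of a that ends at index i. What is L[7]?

   i    0    1    2    3    4    5    6    7    8
a[i]   12   17   19   18    7    9    5   17   12
L[i]    1    2    3    3    1    2    1    3    3

3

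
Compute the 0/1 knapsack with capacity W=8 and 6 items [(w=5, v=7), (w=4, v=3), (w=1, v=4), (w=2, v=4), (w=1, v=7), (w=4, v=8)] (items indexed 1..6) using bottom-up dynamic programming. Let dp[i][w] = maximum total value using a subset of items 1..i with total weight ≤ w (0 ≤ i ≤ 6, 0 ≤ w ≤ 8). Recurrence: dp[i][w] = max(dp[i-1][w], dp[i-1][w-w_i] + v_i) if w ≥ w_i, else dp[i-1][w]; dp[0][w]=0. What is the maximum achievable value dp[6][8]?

i\w   0   1   2   3   4   5   6   7   8
  0   0   0   0   0   0   0   0   0   0
  1   0   0   0   0   0   7   7   7   7
  2   0   0   0   0   3   7   7   7   7
  3   0   4   4   4   4   7  11  11  11
  4   0   4   4   8   8   8  11  11  15
  5   0   7  11  11  15  15  15  18  18
  6   0   7  11  11  15  15  19  19  23

23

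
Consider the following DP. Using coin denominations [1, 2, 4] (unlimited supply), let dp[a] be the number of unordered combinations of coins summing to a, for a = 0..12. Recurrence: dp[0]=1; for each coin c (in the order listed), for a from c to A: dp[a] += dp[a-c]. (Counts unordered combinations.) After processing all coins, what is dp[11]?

12

after  coin     0     1     2     3     4     5     6     7     8     9    10    11    12
          1     1     1     1     1     1     1     1     1     1     1     1     1     1
          2     1     1     2     2     3     3     4     4     5     5     6     6     7
          4     1     1     2     2     4     4     6     6     9     9    12    12    16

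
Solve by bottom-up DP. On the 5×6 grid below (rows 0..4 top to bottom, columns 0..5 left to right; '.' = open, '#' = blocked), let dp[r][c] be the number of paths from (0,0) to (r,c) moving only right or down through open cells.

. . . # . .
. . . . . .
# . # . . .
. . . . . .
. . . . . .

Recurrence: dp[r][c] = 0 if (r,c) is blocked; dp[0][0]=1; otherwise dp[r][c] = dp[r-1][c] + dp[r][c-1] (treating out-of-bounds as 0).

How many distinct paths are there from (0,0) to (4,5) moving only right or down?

40

r\c   0   1   2   3   4   5
  0   1   1   1   0   0   0
  1   1   2   3   3   3   3
  2   0   2   0   3   6   9
  3   0   2   2   5  11  20
  4   0   2   4   9  20  40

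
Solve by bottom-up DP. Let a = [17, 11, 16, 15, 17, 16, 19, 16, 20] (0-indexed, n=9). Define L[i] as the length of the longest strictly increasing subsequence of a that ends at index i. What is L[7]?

3

   i    0    1    2    3    4    5    6    7    8
a[i]   17   11   16   15   17   16   19   16   20
L[i]    1    1    2    2    3    3    4    3    5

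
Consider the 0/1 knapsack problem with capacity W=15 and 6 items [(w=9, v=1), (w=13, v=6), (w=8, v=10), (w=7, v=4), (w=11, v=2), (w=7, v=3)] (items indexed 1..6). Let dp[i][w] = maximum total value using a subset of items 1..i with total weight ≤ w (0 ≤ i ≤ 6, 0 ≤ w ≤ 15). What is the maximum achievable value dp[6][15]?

14

i\w   0   1   2   3   4   5   6   7   8   9  10  11  12  13  14  15
  0   0   0   0   0   0   0   0   0   0   0   0   0   0   0   0   0
  1   0   0   0   0   0   0   0   0   0   1   1   1   1   1   1   1
  2   0   0   0   0   0   0   0   0   0   1   1   1   1   6   6   6
  3   0   0   0   0   0   0   0   0  10  10  10  10  10  10  10  10
  4   0   0   0   0   0   0   0   4  10  10  10  10  10  10  10  14
  5   0   0   0   0   0   0   0   4  10  10  10  10  10  10  10  14
  6   0   0   0   0   0   0   0   4  10  10  10  10  10  10  10  14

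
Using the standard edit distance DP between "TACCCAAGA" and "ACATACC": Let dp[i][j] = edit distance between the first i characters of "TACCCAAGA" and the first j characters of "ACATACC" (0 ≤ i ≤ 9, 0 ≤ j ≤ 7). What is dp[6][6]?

4

   ''  A  C  A  T  A  C  C
''  0  1  2  3  4  5  6  7
 T  1  1  2  3  3  4  5  6
 A  2  1  2  2  3  3  4  5
 C  3  2  1  2  3  4  3  4
 C  4  3  2  2  3  4  4  3
 C  5  4  3  3  3  4  4  4
 A  6  5  4  3  4  3  4  5
 A  7  6  5  4  4  4  4  5
 G  8  7  6  5  5  5  5  5
 A  9  8  7  6  6  5  6  6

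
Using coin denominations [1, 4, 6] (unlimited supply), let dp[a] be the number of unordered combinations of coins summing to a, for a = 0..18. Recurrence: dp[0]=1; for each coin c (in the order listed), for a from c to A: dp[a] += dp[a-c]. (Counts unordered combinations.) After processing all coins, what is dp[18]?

12

after  coin     0     1     2     3     4     5     6     7     8     9    10    11    12    13    14    15    16    17    18
          1     1     1     1     1     1     1     1     1     1     1     1     1     1     1     1     1     1     1     1
          4     1     1     1     1     2     2     2     2     3     3     3     3     4     4     4     4     5     5     5
          6     1     1     1     1     2     2     3     3     4     4     5     5     7     7     8     8    10    10    12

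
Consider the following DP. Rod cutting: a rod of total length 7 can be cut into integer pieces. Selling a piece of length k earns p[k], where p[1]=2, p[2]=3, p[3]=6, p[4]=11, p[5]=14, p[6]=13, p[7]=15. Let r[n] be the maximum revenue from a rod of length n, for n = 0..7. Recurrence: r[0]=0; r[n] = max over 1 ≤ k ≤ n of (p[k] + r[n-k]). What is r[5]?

   n    0    1    2    3    4    5    6    7
r[n]    0    2    4    6   11   14   16   18

14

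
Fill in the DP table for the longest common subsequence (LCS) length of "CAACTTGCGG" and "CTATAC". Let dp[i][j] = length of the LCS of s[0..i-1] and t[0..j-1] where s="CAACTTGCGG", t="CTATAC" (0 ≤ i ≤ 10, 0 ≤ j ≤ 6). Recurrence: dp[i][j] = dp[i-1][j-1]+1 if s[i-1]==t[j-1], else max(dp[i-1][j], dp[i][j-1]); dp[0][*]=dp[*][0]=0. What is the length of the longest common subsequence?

   ''  C  T  A  T  A  C
''  0  0  0  0  0  0  0
 C  0  1  1  1  1  1  1
 A  0  1  1  2  2  2  2
 A  0  1  1  2  2  3  3
 C  0  1  1  2  2  3  4
 T  0  1  2  2  3  3  4
 T  0  1  2  2  3  3  4
 G  0  1  2  2  3  3  4
 C  0  1  2  2  3  3  4
 G  0  1  2  2  3  3  4
 G  0  1  2  2  3  3  4

4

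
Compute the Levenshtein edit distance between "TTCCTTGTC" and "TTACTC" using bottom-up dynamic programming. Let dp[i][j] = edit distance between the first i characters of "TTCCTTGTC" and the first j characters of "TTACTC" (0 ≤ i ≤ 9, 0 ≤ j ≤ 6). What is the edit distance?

   ''  T  T  A  C  T  C
''  0  1  2  3  4  5  6
 T  1  0  1  2  3  4  5
 T  2  1  0  1  2  3  4
 C  3  2  1  1  1  2  3
 C  4  3  2  2  1  2  2
 T  5  4  3  3  2  1  2
 T  6  5  4  4  3  2  2
 G  7  6  5  5  4  3  3
 T  8  7  6  6  5  4  4
 C  9  8  7  7  6  5  4

4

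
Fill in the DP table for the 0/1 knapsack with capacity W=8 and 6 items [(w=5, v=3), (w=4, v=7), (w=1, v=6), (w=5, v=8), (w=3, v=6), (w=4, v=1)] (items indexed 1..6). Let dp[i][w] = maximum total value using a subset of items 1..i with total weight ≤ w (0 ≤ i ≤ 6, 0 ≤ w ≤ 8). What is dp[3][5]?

13

i\w   0   1   2   3   4   5   6   7   8
  0   0   0   0   0   0   0   0   0   0
  1   0   0   0   0   0   3   3   3   3
  2   0   0   0   0   7   7   7   7   7
  3   0   6   6   6   7  13  13  13  13
  4   0   6   6   6   7  13  14  14  14
  5   0   6   6   6  12  13  14  14  19
  6   0   6   6   6  12  13  14  14  19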